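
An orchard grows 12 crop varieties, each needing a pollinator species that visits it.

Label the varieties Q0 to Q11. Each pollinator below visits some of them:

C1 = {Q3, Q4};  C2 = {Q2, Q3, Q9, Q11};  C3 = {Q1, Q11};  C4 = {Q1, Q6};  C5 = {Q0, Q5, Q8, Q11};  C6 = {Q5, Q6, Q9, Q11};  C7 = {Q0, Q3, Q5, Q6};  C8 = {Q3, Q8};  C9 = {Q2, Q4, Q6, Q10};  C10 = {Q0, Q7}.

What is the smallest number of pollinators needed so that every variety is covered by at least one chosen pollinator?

C4 and C6 and C8 and C9 and C10 together: C4 ∪ C6 ∪ C8 ∪ C9 ∪ C10 = {Q0, Q1, Q2, Q3, Q4, Q5, Q6, Q7, Q8, Q9, Q10, Q11} — every variety is covered.
No 4 of the 10 pollinators cover everything (all 210 combinations miss at least one variety), so 5 is optimal.

5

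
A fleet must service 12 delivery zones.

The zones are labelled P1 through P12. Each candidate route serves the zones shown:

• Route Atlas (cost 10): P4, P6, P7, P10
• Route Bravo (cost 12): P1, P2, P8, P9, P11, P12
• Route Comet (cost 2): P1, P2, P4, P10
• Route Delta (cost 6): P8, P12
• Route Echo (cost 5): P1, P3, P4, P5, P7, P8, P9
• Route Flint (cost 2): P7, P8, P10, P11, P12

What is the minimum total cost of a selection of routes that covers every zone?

19

Atlas, Comet, Echo, Flint together cover every zone (Atlas ∪ Comet ∪ Echo ∪ Flint = {P1, P2, P3, P4, P5, P6, P7, P8, P9, P10, P11, P12}); total cost 10 + 2 + 5 + 2 = 19.
No covering selection has total cost below 19.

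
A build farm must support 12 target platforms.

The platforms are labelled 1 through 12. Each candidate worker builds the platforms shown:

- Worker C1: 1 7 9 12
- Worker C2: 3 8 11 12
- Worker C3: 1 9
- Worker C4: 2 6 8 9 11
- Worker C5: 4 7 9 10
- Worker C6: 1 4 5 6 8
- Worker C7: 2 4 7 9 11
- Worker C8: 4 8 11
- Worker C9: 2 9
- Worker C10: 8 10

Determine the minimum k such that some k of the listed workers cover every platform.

C2 and C4 and C5 and C6 together: C2 ∪ C4 ∪ C5 ∪ C6 = {1, 2, 3, 4, 5, 6, 7, 8, 9, 10, 11, 12} — every platform is covered.
No 3 of the 10 workers cover everything (all 120 combinations miss at least one platform), so 4 is optimal.

4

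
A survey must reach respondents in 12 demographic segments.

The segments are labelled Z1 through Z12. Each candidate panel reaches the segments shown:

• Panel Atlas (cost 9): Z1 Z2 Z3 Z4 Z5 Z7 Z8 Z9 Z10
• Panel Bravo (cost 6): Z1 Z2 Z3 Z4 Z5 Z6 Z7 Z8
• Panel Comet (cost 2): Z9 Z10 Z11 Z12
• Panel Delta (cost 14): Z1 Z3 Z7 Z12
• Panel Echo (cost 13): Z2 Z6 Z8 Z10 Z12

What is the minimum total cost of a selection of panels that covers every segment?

Bravo, Comet together cover every segment (Bravo ∪ Comet = {Z1, Z2, Z3, Z4, Z5, Z6, Z7, Z8, Z9, Z10, Z11, Z12}); total cost 6 + 2 = 8.
No covering selection has total cost below 8.

8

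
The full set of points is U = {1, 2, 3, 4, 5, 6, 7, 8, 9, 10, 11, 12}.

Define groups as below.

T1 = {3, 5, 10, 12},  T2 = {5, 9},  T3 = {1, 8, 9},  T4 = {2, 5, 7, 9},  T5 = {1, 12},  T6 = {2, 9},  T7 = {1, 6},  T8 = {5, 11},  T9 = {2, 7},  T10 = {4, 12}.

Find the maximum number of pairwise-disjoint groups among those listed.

4

T6, T7, T8, T10 are pairwise disjoint (T6={2,9}; T7={1,6}; T8={5,11}; T10={4,12}).
Every remaining group overlaps one of these, and no 5 of the listed groups are pairwise disjoint, so 4 is the maximum.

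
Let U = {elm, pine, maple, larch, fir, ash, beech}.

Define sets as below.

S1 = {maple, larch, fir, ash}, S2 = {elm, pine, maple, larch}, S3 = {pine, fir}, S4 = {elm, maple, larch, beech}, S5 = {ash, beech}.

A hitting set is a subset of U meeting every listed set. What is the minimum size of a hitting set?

Take H = {pine, larch, ash}. Each listed set contains at least one of these, so H is a hitting set of size 3.
No choice of 2 points meets every set, so 3 is the minimum.

3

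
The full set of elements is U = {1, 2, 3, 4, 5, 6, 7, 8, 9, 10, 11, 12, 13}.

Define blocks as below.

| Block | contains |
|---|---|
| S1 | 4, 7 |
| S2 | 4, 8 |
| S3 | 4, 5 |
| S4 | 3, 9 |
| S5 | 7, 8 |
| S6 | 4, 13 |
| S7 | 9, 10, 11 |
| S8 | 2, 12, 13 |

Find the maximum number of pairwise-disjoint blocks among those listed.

4

S3, S4, S5, S8 are pairwise disjoint (S3={4,5}; S4={3,9}; S5={7,8}; S8={2,12,13}).
Every remaining block overlaps one of these, and no 5 of the listed blocks are pairwise disjoint, so 4 is the maximum.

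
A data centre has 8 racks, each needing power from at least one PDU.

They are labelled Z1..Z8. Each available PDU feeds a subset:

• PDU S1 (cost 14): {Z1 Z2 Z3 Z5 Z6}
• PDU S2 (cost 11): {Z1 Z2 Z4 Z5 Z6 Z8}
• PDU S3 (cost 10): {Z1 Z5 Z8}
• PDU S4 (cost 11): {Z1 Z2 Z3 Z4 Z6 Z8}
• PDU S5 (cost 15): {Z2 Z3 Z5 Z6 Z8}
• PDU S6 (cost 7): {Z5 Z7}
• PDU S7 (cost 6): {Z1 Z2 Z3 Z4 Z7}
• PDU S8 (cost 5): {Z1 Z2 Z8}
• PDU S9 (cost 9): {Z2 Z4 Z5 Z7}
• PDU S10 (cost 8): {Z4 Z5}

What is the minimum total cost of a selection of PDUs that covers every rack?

S2, S7 together cover every rack (S2 ∪ S7 = {Z1, Z2, Z3, Z4, Z5, Z6, Z7, Z8}); total cost 11 + 6 = 17.
No covering selection has total cost below 17.

17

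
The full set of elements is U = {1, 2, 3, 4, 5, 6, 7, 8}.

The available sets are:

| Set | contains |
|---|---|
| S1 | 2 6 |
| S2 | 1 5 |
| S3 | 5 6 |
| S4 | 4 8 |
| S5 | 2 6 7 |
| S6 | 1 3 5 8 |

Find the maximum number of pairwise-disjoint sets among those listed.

S2, S4, S5 are pairwise disjoint (S2={1,5}; S4={4,8}; S5={2,6,7}).
Every remaining set overlaps one of these, and no 4 of the listed sets are pairwise disjoint, so 3 is the maximum.

3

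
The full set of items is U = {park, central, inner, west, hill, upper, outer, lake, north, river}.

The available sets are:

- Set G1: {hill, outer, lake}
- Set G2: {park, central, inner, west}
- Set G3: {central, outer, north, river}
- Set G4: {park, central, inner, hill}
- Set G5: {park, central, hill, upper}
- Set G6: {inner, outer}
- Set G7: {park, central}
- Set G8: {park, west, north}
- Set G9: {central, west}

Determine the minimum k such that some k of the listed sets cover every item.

4

G1 and G2 and G3 and G5 together: G1 ∪ G2 ∪ G3 ∪ G5 = {park, central, inner, west, hill, upper, outer, lake, north, river} — every item is covered.
No 3 of the 9 sets cover everything (all 84 combinations miss at least one item), so 4 is optimal.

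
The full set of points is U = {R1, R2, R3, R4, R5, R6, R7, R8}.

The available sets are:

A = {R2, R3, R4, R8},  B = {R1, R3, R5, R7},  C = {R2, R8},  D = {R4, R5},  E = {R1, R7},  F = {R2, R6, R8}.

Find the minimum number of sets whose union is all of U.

3

A and B and F together: A ∪ B ∪ F = {R1, R2, R3, R4, R5, R6, R7, R8} — every point is covered.
Only F contains R6, so F is forced; the remaining 5 points need at least 2 more sets (each remaining set adds at most 4) — so at least 3 sets are needed, and 3 is optimal.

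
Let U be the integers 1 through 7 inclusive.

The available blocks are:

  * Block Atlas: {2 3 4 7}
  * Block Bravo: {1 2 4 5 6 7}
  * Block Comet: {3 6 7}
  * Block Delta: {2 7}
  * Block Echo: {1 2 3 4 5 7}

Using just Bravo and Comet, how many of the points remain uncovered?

Union of Bravo, Comet = {1, 2, 3, 4, 5, 6, 7} — that's every point, so 0 are uncovered.

0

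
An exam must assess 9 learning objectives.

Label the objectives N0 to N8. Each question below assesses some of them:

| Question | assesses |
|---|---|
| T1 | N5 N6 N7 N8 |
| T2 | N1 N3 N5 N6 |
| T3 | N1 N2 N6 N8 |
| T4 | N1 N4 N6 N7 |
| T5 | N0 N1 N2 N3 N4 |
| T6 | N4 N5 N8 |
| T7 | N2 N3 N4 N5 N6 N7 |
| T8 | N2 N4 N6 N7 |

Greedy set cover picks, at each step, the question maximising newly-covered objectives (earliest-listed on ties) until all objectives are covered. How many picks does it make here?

Greedy: pick T7 (covers 6 new) → pick T3 (covers 2 new) → pick T5 (covers 1 new). Total picks: 3.
(The true minimum cover uses only 2 questions, so greedy is not optimal here.)

3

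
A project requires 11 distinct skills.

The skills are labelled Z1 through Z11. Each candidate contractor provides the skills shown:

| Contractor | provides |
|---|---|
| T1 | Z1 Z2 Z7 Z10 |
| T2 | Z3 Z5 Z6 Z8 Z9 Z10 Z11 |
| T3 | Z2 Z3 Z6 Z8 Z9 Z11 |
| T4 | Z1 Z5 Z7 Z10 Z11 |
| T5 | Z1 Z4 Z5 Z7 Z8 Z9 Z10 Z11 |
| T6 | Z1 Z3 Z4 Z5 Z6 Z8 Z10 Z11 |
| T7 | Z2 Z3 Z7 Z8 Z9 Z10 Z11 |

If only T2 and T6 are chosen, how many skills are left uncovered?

Union of T2, T6 = {Z1, Z3, Z4, Z5, Z6, Z8, Z9, Z10, Z11}.
Not covered: Z2, Z7 — 2 skills.

2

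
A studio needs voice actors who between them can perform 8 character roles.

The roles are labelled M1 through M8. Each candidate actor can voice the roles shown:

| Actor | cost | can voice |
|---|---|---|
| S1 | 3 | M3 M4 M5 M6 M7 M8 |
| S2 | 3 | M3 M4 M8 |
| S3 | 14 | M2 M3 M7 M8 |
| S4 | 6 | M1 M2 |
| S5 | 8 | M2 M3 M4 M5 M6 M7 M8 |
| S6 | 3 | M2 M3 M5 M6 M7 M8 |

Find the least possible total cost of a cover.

9

S1, S4 together cover every role (S1 ∪ S4 = {M1, M2, M3, M4, M5, M6, M7, M8}); total cost 3 + 6 = 9.
No covering selection has total cost below 9.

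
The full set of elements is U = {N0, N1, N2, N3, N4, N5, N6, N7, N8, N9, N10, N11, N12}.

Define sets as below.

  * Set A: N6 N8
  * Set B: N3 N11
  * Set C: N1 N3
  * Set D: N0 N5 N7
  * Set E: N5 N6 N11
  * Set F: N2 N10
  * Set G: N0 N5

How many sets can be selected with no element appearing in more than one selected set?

4

A, B, F, G are pairwise disjoint (A={N6,N8}; B={N3,N11}; F={N2,N10}; G={N0,N5}).
Every remaining set overlaps one of these, and no 5 of the listed sets are pairwise disjoint, so 4 is the maximum.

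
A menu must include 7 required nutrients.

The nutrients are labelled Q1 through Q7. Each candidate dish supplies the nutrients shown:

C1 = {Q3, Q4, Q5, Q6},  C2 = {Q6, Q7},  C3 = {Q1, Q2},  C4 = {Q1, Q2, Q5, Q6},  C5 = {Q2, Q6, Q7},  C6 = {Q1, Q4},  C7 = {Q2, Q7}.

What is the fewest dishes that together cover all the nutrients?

Take {C1, C6, C7}. Their union is {Q1, Q2, Q3, Q4, Q5, Q6, Q7}, which is all 7 nutrients.
Only C1 contains Q3, so C1 is forced; the remaining 3 nutrients need at least 2 more dishes (each remaining dish adds at most 2) — so at least 3 dishes are needed, and 3 is optimal.

3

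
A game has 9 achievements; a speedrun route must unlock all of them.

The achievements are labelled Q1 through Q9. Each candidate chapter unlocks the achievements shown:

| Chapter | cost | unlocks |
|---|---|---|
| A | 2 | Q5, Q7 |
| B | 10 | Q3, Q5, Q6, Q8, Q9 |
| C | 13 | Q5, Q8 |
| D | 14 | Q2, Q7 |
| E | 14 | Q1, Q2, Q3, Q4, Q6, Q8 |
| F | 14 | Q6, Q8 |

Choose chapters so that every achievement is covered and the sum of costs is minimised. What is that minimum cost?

A, B, E together cover every achievement (A ∪ B ∪ E = {Q1, Q2, Q3, Q4, Q5, Q6, Q7, Q8, Q9}); total cost 2 + 10 + 14 = 26.
No covering selection has total cost below 26.

26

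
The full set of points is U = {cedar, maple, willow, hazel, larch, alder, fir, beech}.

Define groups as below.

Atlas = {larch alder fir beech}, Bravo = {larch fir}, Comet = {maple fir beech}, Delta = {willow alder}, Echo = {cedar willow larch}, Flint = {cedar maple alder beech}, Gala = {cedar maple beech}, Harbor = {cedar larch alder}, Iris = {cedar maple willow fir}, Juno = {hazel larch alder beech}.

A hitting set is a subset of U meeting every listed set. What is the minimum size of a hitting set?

3

Take H = {willow, larch, beech}. Each listed group contains at least one of these, so H is a hitting set of size 3.
The groups Bravo, Delta, Gala are pairwise disjoint, so any hitting set needs a separate point for each — at least 3. Hence 3 is optimal.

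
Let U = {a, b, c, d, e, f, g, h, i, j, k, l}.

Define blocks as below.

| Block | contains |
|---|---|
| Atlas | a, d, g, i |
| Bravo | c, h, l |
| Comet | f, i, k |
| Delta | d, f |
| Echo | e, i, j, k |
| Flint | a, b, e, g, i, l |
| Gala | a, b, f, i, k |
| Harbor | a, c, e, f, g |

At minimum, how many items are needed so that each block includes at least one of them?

The 3 items {f, h, i} hit every block.
The blocks Bravo, Delta, Echo are pairwise disjoint, so any hitting set needs a separate item for each — at least 3. Hence 3 is optimal.

3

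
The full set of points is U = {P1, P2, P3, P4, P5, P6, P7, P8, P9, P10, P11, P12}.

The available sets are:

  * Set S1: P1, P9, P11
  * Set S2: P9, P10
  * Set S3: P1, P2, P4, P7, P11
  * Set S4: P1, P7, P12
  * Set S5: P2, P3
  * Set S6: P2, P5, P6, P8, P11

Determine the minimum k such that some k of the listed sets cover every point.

5

Take {S2, S3, S4, S5, S6}. Their union is {P1, P2, P3, P4, P5, P6, P7, P8, P9, P10, P11, P12}, which is all 12 points.
No 4 of the 6 sets cover everything (all 15 combinations miss at least one point), so 5 is optimal.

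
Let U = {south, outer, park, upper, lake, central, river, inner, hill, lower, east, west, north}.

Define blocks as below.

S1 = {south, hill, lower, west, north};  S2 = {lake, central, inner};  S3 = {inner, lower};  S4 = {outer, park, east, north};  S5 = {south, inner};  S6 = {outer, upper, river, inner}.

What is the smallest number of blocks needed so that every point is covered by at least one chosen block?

S1, S2, S4, and S6 cover everything between them: the union {south, outer, park, upper, lake, central, river, inner, hill, lower, east, west, north} is all of U.
Only S4 contains park, so S4 is forced; the remaining 9 points need at least 3 more blocks (each remaining block adds at most 4) — so at least 4 blocks are needed, and 4 is optimal.

4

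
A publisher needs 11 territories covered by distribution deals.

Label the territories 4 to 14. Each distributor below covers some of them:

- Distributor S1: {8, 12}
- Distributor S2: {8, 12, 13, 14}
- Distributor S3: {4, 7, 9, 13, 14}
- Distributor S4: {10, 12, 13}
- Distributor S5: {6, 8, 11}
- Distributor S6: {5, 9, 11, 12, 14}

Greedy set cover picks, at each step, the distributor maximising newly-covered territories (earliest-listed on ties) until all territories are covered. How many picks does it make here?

4

Greedy: pick S3 (covers 5 new) → pick S5 (covers 3 new) → pick S4 (covers 2 new) → pick S6 (covers 1 new). Total picks: 4.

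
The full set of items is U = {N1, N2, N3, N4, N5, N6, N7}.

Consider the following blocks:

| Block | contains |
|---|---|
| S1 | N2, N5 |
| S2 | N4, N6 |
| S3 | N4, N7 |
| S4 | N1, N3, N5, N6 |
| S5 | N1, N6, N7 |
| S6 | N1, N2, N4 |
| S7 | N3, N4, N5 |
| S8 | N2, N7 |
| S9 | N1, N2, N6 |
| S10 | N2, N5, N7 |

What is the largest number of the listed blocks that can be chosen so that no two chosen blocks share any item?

S4, S8 are pairwise disjoint (S4={N1,N3,N5,N6}; S8={N2,N7}).
Every remaining block overlaps one of these, and no 3 of the listed blocks are pairwise disjoint, so 2 is the maximum.

2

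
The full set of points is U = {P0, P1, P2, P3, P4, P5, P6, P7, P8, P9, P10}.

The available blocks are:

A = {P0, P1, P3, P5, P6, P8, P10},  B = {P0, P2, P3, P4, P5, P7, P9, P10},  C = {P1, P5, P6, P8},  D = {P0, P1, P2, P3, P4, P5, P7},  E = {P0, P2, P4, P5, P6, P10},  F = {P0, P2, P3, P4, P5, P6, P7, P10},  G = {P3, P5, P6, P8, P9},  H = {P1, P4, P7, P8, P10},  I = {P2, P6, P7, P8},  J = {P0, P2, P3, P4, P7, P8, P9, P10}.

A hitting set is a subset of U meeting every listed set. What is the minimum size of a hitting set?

The 2 points {P5, P7} hit every block.
No single point lies in every block, so at least 2 are needed and 2 is optimal.

2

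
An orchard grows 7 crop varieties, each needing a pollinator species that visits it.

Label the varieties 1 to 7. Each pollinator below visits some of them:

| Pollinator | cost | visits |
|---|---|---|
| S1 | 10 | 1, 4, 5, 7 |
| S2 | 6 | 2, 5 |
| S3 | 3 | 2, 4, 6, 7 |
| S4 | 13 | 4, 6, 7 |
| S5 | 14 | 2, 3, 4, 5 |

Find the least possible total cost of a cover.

27

S1, S3, S5 together cover every variety (S1 ∪ S3 ∪ S5 = {1, 2, 3, 4, 5, 6, 7}); total cost 10 + 3 + 14 = 27.
No covering selection has total cost below 27.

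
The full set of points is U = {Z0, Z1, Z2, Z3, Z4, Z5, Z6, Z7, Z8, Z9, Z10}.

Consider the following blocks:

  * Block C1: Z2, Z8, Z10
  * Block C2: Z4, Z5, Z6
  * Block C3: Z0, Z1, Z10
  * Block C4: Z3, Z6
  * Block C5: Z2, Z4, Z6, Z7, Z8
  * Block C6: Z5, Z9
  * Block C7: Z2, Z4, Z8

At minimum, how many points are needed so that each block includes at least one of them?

4

Take H = {Z6, Z8, Z9, Z10}. Each listed block contains at least one of these, so H is a hitting set of size 4.
The blocks C3, C4, C6, C7 are pairwise disjoint, so any hitting set needs a separate point for each — at least 4. Hence 4 is optimal.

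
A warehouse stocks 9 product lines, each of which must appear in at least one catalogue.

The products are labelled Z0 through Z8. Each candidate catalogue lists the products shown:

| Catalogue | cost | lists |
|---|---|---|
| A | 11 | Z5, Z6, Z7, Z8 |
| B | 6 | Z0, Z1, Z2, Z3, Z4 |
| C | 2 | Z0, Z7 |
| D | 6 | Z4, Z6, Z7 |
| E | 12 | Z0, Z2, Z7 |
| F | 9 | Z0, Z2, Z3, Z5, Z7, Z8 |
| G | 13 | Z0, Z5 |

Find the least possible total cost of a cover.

A, B together cover every product (A ∪ B = {Z0, Z1, Z2, Z3, Z4, Z5, Z6, Z7, Z8}); total cost 11 + 6 = 17.
The greedy pick C, B, A costs 19; no covering selection beats 17.

17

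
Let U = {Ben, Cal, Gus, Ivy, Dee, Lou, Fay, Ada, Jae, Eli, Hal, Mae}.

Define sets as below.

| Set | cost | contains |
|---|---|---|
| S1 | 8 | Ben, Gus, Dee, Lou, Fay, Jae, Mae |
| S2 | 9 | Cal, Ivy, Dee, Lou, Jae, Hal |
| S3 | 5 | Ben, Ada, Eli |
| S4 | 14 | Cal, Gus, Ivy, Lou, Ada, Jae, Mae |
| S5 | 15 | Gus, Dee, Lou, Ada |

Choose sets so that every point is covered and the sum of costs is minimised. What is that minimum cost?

S1, S2, S3 together cover every point (S1 ∪ S2 ∪ S3 = {Ben, Cal, Gus, Ivy, Dee, Lou, Fay, Ada, Jae, Eli, Hal, Mae}); total cost 8 + 9 + 5 = 22.
No covering selection has total cost below 22.

22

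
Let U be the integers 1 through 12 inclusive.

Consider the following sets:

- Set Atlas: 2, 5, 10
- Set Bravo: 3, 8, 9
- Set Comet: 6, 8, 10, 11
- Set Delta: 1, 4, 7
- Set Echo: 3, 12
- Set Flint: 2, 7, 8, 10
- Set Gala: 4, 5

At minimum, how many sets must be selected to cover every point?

Atlas and Bravo and Comet and Delta and Echo together: Atlas ∪ Bravo ∪ Comet ∪ Delta ∪ Echo = {1, 2, 3, 4, 5, 6, 7, 8, 9, 10, 11, 12} — every point is covered.
No 4 of the 7 sets cover everything (all 35 combinations miss at least one point), so 5 is optimal.

5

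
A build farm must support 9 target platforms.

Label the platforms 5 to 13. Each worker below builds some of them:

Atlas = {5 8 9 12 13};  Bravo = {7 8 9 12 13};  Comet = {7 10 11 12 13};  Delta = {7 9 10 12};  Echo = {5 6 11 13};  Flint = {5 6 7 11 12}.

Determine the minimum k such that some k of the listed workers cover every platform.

Atlas and Delta and Echo together: Atlas ∪ Delta ∪ Echo = {5, 6, 7, 8, 9, 10, 11, 12, 13} — every platform is covered.
No 2 of the 6 workers cover everything (all 15 combinations miss at least one platform), so 3 is optimal.

3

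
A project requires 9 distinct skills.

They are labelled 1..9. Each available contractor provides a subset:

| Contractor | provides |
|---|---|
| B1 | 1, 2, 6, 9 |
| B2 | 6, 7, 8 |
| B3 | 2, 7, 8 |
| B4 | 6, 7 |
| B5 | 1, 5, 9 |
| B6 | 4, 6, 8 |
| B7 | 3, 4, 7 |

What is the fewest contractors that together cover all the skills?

Take {B3, B4, B5, B7}. Their union is {1, 2, 3, 4, 5, 6, 7, 8, 9}, which is all 9 skills.
No 3 of the 7 contractors cover everything (all 35 combinations miss at least one skill), so 4 is optimal.

4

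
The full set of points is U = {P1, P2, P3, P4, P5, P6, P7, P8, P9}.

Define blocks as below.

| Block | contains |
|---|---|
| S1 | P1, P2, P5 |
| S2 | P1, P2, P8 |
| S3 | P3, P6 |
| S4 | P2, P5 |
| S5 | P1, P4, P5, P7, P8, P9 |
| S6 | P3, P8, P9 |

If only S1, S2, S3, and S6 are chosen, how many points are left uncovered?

Union of S1, S2, S3, S6 = {P1, P2, P3, P5, P6, P8, P9}.
Not covered: P4, P7 — 2 points.

2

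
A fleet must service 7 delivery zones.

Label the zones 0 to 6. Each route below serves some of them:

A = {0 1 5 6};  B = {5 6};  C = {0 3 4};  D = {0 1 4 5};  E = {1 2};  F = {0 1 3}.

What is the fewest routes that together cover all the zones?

A and C and E together: A ∪ C ∪ E = {0, 1, 2, 3, 4, 5, 6} — every zone is covered.
Only E contains 2, so E is forced; the remaining 5 zones need at least 2 more routes (each remaining route adds at most 3) — so at least 3 routes are needed, and 3 is optimal.

3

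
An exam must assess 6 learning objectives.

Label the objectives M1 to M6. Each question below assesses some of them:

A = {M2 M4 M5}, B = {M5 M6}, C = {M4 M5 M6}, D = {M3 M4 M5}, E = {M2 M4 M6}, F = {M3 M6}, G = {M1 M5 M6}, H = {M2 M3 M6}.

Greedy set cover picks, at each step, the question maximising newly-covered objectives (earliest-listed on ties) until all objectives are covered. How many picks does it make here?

Greedy: pick A (covers 3 new) → pick F (covers 2 new) → pick G (covers 1 new). Total picks: 3.

3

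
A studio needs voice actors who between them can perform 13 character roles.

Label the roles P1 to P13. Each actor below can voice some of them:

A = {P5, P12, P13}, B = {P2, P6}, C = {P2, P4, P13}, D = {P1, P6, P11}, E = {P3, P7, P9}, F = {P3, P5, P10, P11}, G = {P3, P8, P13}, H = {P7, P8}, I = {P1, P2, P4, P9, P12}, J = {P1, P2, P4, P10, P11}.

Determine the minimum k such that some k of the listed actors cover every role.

5

Take {B, F, G, H, I}. Their union is {P1, P2, P3, P4, P5, P6, P7, P8, P9, P10, P11, P12, P13}, which is all 13 roles.
No 4 of the 10 actors cover everything (all 210 combinations miss at least one role), so 5 is optimal.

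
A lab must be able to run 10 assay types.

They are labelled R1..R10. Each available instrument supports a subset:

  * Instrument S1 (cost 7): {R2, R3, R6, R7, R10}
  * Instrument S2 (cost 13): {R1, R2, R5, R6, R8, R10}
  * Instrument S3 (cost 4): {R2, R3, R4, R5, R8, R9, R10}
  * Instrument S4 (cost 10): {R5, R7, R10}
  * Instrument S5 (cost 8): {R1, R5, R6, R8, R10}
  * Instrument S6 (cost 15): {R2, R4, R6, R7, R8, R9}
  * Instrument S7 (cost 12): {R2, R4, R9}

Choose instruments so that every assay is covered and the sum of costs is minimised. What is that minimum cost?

19

S1, S3, S5 together cover every assay (S1 ∪ S3 ∪ S5 = {R1, R2, R3, R4, R5, R6, R7, R8, R9, R10}); total cost 7 + 4 + 8 = 19.
No covering selection has total cost below 19.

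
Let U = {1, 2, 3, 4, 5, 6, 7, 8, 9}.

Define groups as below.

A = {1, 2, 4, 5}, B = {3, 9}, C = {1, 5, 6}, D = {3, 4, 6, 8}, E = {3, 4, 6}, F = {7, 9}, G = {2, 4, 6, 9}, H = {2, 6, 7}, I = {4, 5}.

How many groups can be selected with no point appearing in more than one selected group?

B, H, I are pairwise disjoint (B={3,9}; H={2,6,7}; I={4,5}).
Every remaining group overlaps one of these, and no 4 of the listed groups are pairwise disjoint, so 3 is the maximum.

3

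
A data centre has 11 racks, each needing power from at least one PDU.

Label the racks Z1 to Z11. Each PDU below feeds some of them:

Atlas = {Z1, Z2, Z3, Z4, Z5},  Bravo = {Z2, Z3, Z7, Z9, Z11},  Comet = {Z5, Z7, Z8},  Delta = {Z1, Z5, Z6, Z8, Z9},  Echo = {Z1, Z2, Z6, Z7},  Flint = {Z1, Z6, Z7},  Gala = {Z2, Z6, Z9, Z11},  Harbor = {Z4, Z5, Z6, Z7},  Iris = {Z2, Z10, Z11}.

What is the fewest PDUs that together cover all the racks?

Atlas and Comet and Delta and Iris together: Atlas ∪ Comet ∪ Delta ∪ Iris = {Z1, Z2, Z3, Z4, Z5, Z6, Z7, Z8, Z9, Z10, Z11} — every rack is covered.
No 3 of the 9 PDUs cover everything (all 84 combinations miss at least one rack), so 4 is optimal.

4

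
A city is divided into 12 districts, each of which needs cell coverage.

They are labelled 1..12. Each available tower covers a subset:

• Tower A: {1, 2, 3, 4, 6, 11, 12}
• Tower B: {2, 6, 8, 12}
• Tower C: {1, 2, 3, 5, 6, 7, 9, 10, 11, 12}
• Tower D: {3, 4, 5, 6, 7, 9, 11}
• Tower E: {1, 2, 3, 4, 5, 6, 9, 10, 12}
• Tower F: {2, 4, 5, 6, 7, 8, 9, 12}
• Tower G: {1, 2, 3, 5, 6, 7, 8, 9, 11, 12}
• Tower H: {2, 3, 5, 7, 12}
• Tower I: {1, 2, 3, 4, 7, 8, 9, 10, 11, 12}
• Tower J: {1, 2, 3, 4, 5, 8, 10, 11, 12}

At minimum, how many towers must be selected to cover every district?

C and I together: C ∪ I = {1, 2, 3, 4, 5, 6, 7, 8, 9, 10, 11, 12} — every district is covered.
No single tower has all 12 districts (the largest, C, has 10), so 2 is optimal.

2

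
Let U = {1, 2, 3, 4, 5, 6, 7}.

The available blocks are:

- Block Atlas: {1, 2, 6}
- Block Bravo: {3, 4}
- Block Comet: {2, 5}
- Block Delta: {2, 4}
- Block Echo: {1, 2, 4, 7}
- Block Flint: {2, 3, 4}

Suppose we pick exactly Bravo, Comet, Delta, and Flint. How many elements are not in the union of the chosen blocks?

3

Union of Bravo, Comet, Delta, Flint = {2, 3, 4, 5}.
Not covered: 1, 6, 7 — 3 elements.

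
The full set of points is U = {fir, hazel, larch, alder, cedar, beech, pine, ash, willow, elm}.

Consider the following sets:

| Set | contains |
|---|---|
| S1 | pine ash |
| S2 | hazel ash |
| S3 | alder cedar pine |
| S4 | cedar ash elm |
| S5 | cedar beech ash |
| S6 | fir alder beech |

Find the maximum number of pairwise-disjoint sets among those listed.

S1, S6 are pairwise disjoint (S1={pine,ash}; S6={fir,alder,beech}).
Every remaining set overlaps one of these, and no 3 of the listed sets are pairwise disjoint, so 2 is the maximum.

2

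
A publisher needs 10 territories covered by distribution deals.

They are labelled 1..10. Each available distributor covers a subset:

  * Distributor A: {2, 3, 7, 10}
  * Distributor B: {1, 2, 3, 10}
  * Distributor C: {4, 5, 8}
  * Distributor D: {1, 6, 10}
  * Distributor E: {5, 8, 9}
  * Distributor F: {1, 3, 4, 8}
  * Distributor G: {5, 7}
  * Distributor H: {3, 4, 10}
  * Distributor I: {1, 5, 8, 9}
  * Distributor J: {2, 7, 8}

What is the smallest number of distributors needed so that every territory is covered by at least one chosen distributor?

Take {D, E, H, J}. Their union is {1, 2, 3, 4, 5, 6, 7, 8, 9, 10}, which is all 10 territories.
Only D contains 6, so D is forced; the remaining 7 territories need at least 3 more distributors (each remaining distributor adds at most 3) — so at least 4 distributors are needed, and 4 is optimal.

4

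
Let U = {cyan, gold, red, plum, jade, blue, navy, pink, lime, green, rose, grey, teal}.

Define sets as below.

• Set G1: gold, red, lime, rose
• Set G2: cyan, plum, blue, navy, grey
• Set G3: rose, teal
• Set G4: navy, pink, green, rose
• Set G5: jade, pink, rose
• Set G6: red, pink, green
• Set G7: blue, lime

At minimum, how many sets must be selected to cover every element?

G1 and G2 and G3 and G4 and G5 together: G1 ∪ G2 ∪ G3 ∪ G4 ∪ G5 = {cyan, gold, red, plum, jade, blue, navy, pink, lime, green, rose, grey, teal} — every element is covered.
No 4 of the 7 sets cover everything (all 35 combinations miss at least one element), so 5 is optimal.

5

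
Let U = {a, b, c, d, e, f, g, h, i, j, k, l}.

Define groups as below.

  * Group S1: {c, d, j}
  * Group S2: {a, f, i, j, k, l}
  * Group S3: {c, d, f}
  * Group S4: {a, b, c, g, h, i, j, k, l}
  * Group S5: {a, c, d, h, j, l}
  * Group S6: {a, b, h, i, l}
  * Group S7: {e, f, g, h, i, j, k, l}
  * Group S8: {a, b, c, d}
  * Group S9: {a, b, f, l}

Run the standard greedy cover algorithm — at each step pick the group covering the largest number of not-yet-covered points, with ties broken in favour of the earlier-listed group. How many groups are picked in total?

3

Greedy: pick S4 (covers 9 new) → pick S3 (covers 2 new) → pick S7 (covers 1 new). Total picks: 3.
(The true minimum cover uses only 2 groups, so greedy is not optimal here.)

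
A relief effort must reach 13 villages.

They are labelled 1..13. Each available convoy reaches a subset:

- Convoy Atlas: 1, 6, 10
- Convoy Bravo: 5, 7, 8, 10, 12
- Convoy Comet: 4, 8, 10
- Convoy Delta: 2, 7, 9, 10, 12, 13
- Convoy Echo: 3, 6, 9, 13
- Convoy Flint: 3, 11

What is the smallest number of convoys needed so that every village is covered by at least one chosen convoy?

5

Take {Atlas, Bravo, Comet, Delta, Flint}. Their union is {1, 2, 3, 4, 5, 6, 7, 8, 9, 10, 11, 12, 13}, which is all 13 villages.
Only Delta contains 2, so Delta is forced; the remaining 7 villages need at least 4 more convoys (each remaining convoy adds at most 2) — so at least 5 convoys are needed, and 5 is optimal.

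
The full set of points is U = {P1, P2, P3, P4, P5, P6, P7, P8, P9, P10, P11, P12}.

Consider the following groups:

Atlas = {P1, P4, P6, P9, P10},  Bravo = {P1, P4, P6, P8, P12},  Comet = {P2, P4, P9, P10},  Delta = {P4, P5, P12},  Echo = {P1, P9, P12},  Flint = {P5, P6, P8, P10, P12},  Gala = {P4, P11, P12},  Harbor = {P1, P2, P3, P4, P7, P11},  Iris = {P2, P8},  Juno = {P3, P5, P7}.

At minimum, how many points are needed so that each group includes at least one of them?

4

H = {P1, P2, P4, P5} meets every group (each contains at least one member of H), and |H| = 4.
No choice of 3 points meets every group, so 4 is the minimum.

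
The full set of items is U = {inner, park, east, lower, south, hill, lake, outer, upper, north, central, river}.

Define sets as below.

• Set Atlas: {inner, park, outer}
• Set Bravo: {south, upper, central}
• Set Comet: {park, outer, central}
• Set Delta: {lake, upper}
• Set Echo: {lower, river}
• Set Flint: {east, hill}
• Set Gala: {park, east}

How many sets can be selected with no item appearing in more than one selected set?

4

Atlas, Bravo, Echo, Flint are pairwise disjoint (Atlas={inner,park,outer}; Bravo={south,upper,central}; Echo={lower,river}; Flint={east,hill}).
Every remaining set overlaps one of these, and no 5 of the listed sets are pairwise disjoint, so 4 is the maximum.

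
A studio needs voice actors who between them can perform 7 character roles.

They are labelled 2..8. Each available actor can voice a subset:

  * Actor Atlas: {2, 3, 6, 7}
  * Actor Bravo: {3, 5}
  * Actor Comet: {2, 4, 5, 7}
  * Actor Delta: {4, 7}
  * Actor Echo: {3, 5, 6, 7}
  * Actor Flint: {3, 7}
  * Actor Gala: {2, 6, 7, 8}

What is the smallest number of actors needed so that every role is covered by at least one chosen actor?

Take {Bravo, Comet, Gala}. Their union is {2, 3, 4, 5, 6, 7, 8}, which is all 7 roles.
Only Gala contains 8, so Gala is forced; the remaining 3 roles need at least 2 more actors (each remaining actor adds at most 2) — so at least 3 actors are needed, and 3 is optimal.

3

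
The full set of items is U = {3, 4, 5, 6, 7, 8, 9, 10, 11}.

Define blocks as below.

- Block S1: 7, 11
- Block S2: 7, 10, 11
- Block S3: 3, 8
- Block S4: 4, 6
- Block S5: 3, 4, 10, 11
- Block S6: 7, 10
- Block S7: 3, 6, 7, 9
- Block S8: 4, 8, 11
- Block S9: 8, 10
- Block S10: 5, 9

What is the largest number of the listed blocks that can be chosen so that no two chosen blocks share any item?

S2, S3, S4, S10 are pairwise disjoint (S2={7,10,11}; S3={3,8}; S4={4,6}; S10={5,9}).
Every remaining block overlaps one of these, and no 5 of the listed blocks are pairwise disjoint, so 4 is the maximum.

4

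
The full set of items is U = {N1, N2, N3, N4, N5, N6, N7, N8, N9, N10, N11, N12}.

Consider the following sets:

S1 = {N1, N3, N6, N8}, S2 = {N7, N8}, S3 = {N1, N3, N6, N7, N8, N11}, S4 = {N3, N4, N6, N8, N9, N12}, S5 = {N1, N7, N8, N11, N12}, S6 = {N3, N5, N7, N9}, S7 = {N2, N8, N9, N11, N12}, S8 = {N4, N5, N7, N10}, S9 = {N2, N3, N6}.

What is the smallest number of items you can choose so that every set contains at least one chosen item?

3

Take H = {N3, N5, N8}. Each listed set contains at least one of these, so H is a hitting set of size 3.
No choice of 2 items meets every set, so 3 is the minimum.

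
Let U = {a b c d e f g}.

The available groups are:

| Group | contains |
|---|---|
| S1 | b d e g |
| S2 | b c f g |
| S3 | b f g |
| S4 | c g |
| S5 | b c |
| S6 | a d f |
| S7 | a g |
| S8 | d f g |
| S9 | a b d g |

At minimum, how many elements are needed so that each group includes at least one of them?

Take H = {b, f, g}. Each listed group contains at least one of these, so H is a hitting set of size 3.
No choice of 2 elements meets every group, so 3 is the minimum.

3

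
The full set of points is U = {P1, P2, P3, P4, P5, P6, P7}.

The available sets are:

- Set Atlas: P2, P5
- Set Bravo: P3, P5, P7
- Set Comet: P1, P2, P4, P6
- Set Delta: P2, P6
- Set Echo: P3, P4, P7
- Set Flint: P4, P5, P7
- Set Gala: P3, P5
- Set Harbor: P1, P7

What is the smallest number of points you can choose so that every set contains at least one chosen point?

H = {P5, P6, P7} meets every set (each contains at least one member of H), and |H| = 3.
The sets Delta, Gala, Harbor are pairwise disjoint, so any hitting set needs a separate point for each — at least 3. Hence 3 is optimal.

3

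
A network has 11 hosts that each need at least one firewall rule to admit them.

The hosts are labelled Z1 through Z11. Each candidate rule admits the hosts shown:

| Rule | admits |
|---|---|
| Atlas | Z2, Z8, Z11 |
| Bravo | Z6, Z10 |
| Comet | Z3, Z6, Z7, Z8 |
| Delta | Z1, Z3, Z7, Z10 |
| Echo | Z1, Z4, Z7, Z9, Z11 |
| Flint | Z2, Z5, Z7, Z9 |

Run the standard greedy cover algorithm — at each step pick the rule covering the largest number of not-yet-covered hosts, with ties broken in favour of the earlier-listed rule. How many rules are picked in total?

Greedy: pick Echo (covers 5 new) → pick Comet (covers 3 new) → pick Flint (covers 2 new) → pick Bravo (covers 1 new). Total picks: 4.

4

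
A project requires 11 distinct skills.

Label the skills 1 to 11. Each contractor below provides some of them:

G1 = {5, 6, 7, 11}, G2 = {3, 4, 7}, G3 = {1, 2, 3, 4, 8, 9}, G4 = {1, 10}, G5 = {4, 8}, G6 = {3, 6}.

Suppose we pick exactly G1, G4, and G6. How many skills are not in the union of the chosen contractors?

Union of G1, G4, G6 = {1, 3, 5, 6, 7, 10, 11}.
Not covered: 2, 4, 8, 9 — 4 skills.

4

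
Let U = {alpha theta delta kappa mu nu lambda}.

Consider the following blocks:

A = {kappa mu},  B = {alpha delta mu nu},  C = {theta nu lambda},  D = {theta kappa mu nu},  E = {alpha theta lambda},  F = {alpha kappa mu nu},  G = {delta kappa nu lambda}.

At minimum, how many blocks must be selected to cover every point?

3

A, E, and G cover everything between them: the union {alpha, theta, delta, kappa, mu, nu, lambda} is all of U.
No 2 of the 7 blocks cover everything (all 21 combinations miss at least one point), so 3 is optimal.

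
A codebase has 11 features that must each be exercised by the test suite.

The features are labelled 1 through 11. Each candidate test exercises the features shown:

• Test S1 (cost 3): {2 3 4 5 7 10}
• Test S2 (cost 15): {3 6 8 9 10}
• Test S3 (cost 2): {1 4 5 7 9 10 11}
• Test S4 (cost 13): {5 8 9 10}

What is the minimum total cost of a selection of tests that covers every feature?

S1, S2, S3 together cover every feature (S1 ∪ S2 ∪ S3 = {1, 2, 3, 4, 5, 6, 7, 8, 9, 10, 11}); total cost 3 + 15 + 2 = 20.
No covering selection has total cost below 20.

20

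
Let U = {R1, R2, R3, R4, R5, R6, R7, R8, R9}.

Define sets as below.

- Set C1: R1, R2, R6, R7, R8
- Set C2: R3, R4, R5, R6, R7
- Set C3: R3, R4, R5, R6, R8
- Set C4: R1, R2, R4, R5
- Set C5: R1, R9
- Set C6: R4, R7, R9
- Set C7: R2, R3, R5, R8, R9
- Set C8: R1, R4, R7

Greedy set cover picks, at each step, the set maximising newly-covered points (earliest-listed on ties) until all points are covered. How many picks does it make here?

Greedy: pick C1 (covers 5 new) → pick C2 (covers 3 new) → pick C5 (covers 1 new). Total picks: 3.

3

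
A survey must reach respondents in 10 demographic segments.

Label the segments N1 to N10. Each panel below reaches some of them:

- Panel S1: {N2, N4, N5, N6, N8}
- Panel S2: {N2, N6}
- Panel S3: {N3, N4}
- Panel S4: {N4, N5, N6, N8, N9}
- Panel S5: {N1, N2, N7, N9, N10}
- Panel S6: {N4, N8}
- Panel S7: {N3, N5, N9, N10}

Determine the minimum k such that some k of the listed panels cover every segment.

Take {S1, S5, S7}. Their union is {N1, N2, N3, N4, N5, N6, N7, N8, N9, N10}, which is all 10 segments.
Only S5 contains N1, so S5 is forced; the remaining 5 segments need at least 2 more panels (each remaining panel adds at most 4) — so at least 3 panels are needed, and 3 is optimal.

3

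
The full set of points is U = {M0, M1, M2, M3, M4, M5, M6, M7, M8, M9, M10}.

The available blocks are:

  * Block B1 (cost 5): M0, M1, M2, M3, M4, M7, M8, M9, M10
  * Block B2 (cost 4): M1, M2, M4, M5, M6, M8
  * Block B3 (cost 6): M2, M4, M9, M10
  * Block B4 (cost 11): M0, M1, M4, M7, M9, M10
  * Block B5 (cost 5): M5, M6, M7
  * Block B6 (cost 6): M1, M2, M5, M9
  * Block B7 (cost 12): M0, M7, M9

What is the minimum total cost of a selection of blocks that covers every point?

9

B1, B2 together cover every point (B1 ∪ B2 = {M0, M1, M2, M3, M4, M5, M6, M7, M8, M9, M10}); total cost 5 + 4 = 9.
No covering selection has total cost below 9.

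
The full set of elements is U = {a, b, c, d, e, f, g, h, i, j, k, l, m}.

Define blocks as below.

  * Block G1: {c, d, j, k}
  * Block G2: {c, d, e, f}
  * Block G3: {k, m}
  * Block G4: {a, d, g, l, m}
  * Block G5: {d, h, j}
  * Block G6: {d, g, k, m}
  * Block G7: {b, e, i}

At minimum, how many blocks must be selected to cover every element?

G1 and G2 and G4 and G5 and G7 together: G1 ∪ G2 ∪ G4 ∪ G5 ∪ G7 = {a, b, c, d, e, f, g, h, i, j, k, l, m} — every element is covered.
No 4 of the 7 blocks cover everything (all 35 combinations miss at least one element), so 5 is optimal.

5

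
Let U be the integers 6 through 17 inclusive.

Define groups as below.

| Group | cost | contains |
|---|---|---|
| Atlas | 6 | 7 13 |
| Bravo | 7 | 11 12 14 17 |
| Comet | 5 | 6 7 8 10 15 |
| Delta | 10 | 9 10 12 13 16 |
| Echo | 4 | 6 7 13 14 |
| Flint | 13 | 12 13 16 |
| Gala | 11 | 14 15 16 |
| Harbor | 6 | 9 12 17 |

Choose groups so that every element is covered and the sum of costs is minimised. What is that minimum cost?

Bravo, Comet, Delta together cover every element (Bravo ∪ Comet ∪ Delta = {6, 7, 8, 9, 10, 11, 12, 13, 14, 15, 16, 17}); total cost 7 + 5 + 10 = 22.
No covering selection has total cost below 22.

22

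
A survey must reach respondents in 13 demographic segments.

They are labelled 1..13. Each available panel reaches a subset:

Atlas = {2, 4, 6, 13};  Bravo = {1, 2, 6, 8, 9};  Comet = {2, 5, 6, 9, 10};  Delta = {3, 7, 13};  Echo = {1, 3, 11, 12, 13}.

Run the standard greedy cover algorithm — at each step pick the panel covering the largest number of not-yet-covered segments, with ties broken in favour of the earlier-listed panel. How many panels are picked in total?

5

Greedy: pick Bravo (covers 5 new) → pick Echo (covers 4 new) → pick Comet (covers 2 new) → pick Atlas (covers 1 new) → pick Delta (covers 1 new). Total picks: 5.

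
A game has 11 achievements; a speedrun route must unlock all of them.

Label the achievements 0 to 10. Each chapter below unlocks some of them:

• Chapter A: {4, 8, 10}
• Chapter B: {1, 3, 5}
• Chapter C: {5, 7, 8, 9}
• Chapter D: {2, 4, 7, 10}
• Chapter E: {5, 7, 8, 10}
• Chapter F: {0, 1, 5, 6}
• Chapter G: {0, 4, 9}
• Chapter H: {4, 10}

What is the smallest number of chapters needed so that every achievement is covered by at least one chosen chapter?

4

B and C and D and F together: B ∪ C ∪ D ∪ F = {0, 1, 2, 3, 4, 5, 6, 7, 8, 9, 10} — every achievement is covered.
No 3 of the 8 chapters cover everything (all 56 combinations miss at least one achievement), so 4 is optimal.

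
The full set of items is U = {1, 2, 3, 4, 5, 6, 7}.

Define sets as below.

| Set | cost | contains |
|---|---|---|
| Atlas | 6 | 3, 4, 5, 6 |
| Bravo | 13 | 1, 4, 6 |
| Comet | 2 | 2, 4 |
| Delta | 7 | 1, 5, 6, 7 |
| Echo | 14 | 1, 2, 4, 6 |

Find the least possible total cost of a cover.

15

Atlas, Comet, Delta together cover every item (Atlas ∪ Comet ∪ Delta = {1, 2, 3, 4, 5, 6, 7}); total cost 6 + 2 + 7 = 15.
No covering selection has total cost below 15.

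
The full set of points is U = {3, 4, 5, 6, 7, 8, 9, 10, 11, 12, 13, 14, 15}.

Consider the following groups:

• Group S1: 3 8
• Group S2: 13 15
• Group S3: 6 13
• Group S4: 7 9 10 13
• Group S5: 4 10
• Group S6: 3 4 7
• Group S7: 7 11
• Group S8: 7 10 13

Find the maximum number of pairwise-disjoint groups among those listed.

4

S1, S3, S5, S7 are pairwise disjoint (S1={3,8}; S3={6,13}; S5={4,10}; S7={7,11}).
Every remaining group overlaps one of these, and no 5 of the listed groups are pairwise disjoint, so 4 is the maximum.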